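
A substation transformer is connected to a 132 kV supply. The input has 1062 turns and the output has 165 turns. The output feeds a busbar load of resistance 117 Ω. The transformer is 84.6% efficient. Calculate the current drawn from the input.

V_out = 132000 × 165/1062 = 20508 V.
I_out = V_out/R = 20508/117 = 175.29 A.
P_out = V_out I_out = 20508 × 175.29 = 3.5949×10^6 W.
P_in = P_out/η = 3.5949×10^6/0.846 = 4.2492×10^6 W.
I_in = P_in/V_in = 4.2492×10^6/132000 = 32.2 A.

I_in ≈ 32.2 A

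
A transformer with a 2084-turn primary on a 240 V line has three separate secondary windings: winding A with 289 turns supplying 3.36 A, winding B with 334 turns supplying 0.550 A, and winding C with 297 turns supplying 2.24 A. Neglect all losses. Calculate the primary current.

V_A = 240 × 289/2084 = 33.282 V; V_B = 240 × 334/2084 = 38.464 V; V_C = 240 × 297/2084 = 34.203 V.
P_out = V_A I_A + V_B I_B + V_C I_C = 33.282×3.36 + 38.464×0.550 + 34.203×2.24 = 111.83 + 21.155 + 76.616 = 209.60 W.
Ideal ⇒ P_in = P_out, so I_p = P_out/V_p = 209.60/240 = 0.873 A.

I_p ≈ 0.873 A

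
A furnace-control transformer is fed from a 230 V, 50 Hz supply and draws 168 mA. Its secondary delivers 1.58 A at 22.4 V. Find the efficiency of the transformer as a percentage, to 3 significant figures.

η ≈ 91.6%

P_in = 230 × 0.168 = 38.6400 W.
P_out = 22.4 × 1.58 = 35.3920 W.
η = P_out/P_in = 35.3920/38.6400 = 0.916.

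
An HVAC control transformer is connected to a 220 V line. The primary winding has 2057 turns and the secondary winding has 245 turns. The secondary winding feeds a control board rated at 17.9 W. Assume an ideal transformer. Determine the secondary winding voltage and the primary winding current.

V_s ≈ 26.2 V, I_p ≈ 0.0814 A

V_s = V_p × N_s/N_p = 220 × 245/2057 = 26.203 V.
I_s = P/V_s = 17.9/26.203 = 0.68312 A.
I_p = I_s × N_s/N_p = 0.68312 × 245/2057 = 0.0814 A.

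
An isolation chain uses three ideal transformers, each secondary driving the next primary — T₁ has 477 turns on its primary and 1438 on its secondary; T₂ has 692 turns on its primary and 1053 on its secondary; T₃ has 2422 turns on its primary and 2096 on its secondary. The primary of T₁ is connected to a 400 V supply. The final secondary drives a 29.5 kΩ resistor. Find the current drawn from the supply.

I_supply ≈ 0.214 A

After T₁: V = 400.00 × 1438/477 = 1205.9 V.
After T₂: V = 1205.9 × 1053/692 = 1834.9 V.
After T₃: V = 1834.9 × 2096/2422 = 1588.0 V.
I_load = 1588.0/29500 = 0.053829 A, so P_out = 1588.0 × 0.053829 = 85.479 W.
All ideal ⇒ P_in = P_out, so I_supply = 85.479/400 = 0.214 A.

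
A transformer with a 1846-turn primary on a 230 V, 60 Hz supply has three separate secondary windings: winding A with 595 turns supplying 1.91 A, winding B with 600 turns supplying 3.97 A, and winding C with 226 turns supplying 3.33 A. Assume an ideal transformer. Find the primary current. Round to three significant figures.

V_A = 230 × 595/1846 = 74.133 V; V_B = 230 × 600/1846 = 74.756 V; V_C = 230 × 226/1846 = 28.158 V.
P_out = V_A I_A + V_B I_B + V_C I_C = 74.133×1.91 + 74.756×3.97 + 28.158×3.33 = 141.59 + 296.78 + 93.767 = 532.14 W.
Ideal ⇒ P_in = P_out, so I_p = P_out/V_p = 532.14/230 = 2.31 A.

I_p ≈ 2.31 A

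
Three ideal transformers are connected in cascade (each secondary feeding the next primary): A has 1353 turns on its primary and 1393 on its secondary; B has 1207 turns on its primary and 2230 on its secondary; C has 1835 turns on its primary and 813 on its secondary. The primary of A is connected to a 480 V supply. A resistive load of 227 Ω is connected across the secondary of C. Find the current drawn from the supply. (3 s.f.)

Secondary of A: V = 480.00 × 1393/1353 = 494.19 V.
Secondary of B: V = 494.19 × 2230/1207 = 913.04 V.
Secondary of C: V = 913.04 × 813/1835 = 404.53 V.
I_load = 404.53/227 = 1.7821 A, so P_out = 404.53 × 1.7821 = 720.89 W.
All ideal ⇒ P_in = P_out, so I_supply = 720.89/480 = 1.50 A.

I_supply ≈ 1.50 A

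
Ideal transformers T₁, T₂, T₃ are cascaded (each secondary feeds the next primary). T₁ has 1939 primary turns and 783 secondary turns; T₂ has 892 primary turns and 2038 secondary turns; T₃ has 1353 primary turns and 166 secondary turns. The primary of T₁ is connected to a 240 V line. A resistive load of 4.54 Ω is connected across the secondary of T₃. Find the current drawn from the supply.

I_supply ≈ 0.677 A

After T₁: V = 240.00 × 783/1939 = 96.916 V.
After T₂: V = 96.916 × 2038/892 = 221.43 V.
After T₃: V = 221.43 × 166/1353 = 27.167 V.
I_load = 27.167/4.54 = 5.9840 A, so P_out = 27.167 × 5.9840 = 162.57 W.
All ideal ⇒ P_in = P_out, so I_supply = 162.57/240 = 0.677 A.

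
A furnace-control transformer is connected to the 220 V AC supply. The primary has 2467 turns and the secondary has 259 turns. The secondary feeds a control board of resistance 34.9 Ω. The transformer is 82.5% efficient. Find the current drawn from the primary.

V_s = 220 × 259/2467 = 23.097 V.
I_s = V_s/R = 23.097/34.9 = 0.66180 A.
P_out = V_s I_s = 23.097 × 0.66180 = 15.286 W.
P_in = P_out/η = 15.286/0.825 = 18.528 W.
I_p = P_in/V_p = 18.528/220 = 0.0842 A.

I_p ≈ 0.0842 A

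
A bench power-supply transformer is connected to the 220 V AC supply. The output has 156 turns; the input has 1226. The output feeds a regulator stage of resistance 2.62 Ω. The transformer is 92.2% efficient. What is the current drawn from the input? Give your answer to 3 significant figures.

V_out = 220 × 156/1226 = 27.993 V.
I_out = V_out/R = 27.993/2.62 = 10.685 A.
P_out = V_out I_out = 27.993 × 10.685 = 299.10 W.
P_in = P_out/η = 299.10/0.922 = 324.40 W.
I_in = P_in/V_in = 324.40/220 = 1.47 A.

I_in ≈ 1.47 A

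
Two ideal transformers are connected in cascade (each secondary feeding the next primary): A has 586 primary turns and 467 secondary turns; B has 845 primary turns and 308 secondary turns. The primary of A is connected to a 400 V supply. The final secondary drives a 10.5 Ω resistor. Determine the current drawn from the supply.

I_supply ≈ 3.21 A

After A: V = 400.00 × 467/586 = 318.77 V.
After B: V = 318.77 × 308/845 = 116.19 V.
I_load = 116.19/10.5 = 11.066 A, so P_out = 116.19 × 11.066 = 1285.8 W.
All ideal ⇒ P_in = P_out, so I_supply = 1285.8/400 = 3.21 A.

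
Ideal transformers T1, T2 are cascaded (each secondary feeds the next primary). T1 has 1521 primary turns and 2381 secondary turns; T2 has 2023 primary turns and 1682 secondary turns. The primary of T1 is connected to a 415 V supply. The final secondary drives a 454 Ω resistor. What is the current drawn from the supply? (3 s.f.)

After T1: V = 415.00 × 2381/1521 = 649.65 V.
After T2: V = 649.65 × 1682/2023 = 540.14 V.
I_load = 540.14/454 = 1.1897 A, so P_out = 540.14 × 1.1897 = 642.63 W.
All ideal ⇒ P_in = P_out, so I_supply = 642.63/415 = 1.55 A.

I_supply ≈ 1.55 A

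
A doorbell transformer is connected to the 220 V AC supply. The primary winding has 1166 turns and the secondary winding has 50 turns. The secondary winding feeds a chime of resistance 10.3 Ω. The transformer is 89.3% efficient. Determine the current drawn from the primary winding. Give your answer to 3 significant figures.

V_s = 220 × 50/1166 = 9.4340 V.
I_s = V_s/R = 9.4340/10.3 = 0.91592 A.
P_out = V_s I_s = 9.4340 × 0.91592 = 8.6407 W.
P_in = P_out/η = 8.6407/0.893 = 9.6761 W.
I_p = P_in/V_p = 9.6761/220 = 0.0440 A.

I_p ≈ 0.0440 A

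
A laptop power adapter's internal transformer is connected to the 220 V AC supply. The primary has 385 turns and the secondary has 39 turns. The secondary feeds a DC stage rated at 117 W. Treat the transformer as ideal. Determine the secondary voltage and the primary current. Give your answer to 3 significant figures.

V_s ≈ 22.3 V, I_p ≈ 0.532 A

V_s = V_p × N_s/N_p = 220 × 39/385 = 22.286 V.
I_s = P/V_s = 117/22.286 = 5.2500 A.
I_p = I_s × N_s/N_p = 5.2500 × 39/385 = 0.532 A.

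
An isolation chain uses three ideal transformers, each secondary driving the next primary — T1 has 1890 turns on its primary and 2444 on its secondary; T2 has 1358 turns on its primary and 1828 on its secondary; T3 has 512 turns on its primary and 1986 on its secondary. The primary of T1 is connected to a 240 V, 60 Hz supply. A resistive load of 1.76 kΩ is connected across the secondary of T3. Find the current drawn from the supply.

After T1: V = 240.00 × 2444/1890 = 310.35 V.
After T2: V = 310.35 × 1828/1358 = 417.76 V.
After T3: V = 417.76 × 1986/512 = 1620.5 V.
I_load = 1620.5/1760 = 0.92071 A, so P_out = 1620.5 × 0.92071 = 1492.0 W.
All ideal ⇒ P_in = P_out, so I_supply = 1492.0/240 = 6.22 A.

I_supply ≈ 6.22 A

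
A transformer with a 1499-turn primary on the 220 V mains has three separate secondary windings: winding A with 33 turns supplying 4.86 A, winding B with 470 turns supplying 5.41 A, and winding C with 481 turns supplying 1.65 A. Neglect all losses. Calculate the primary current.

V_A = 220 × 33/1499 = 4.8432 V; V_B = 220 × 470/1499 = 68.979 V; V_C = 220 × 481/1499 = 70.594 V.
P_out = V_A I_A + V_B I_B + V_C I_C = 4.8432×4.86 + 68.979×5.41 + 70.594×1.65 = 23.538 + 373.18 + 116.48 = 513.20 W.
Ideal ⇒ P_in = P_out, so I_p = P_out/V_p = 513.20/220 = 2.33 A.

I_p ≈ 2.33 A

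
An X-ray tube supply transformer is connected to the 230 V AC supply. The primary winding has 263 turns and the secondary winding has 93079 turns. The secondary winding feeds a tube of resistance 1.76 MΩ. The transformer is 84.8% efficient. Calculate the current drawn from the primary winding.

I_p ≈ 19.3 A

V_s = 230 × 93079/263 = 81400 V.
I_s = V_s/R = 81400/(1.76×10^6) = 0.046250 A.
P_out = V_s I_s = 81400 × 0.046250 = 3764.7 W.
P_in = P_out/η = 3764.7/0.848 = 4439.6 W.
I_p = P_in/V_p = 4439.6/230 = 19.3 A.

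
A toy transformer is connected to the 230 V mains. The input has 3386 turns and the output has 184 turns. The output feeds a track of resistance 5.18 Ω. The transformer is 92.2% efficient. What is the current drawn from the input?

I_in ≈ 0.142 A

V_out = 230 × 184/3386 = 12.499 V.
I_out = V_out/R = 12.499/5.18 = 2.4128 A.
P_out = V_out I_out = 12.499 × 2.4128 = 30.157 W.
P_in = P_out/η = 30.157/0.922 = 32.708 W.
I_in = P_in/V_in = 32.708/230 = 0.142 A.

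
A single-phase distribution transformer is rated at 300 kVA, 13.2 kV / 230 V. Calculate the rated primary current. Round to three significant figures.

I_p ≈ 22.7 A

I_p = S/V_p = 300000/13200 = 22.7 A.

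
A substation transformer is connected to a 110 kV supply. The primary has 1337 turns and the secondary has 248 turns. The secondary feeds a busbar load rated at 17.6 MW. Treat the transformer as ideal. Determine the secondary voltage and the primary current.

V_s ≈ 20400 V, I_p ≈ 160 A

V_s = V_p × N_s/N_p = 110000 × 248/1337 = 20404 V.
I_s = P/V_s = 1.76×10^7/20404 = 862.58 A.
I_p = I_s × N_s/N_p = 862.58 × 248/1337 = 160 A.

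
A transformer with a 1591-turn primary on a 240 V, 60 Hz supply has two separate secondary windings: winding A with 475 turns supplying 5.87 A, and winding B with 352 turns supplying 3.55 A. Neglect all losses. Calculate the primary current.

V_A = 240 × 475/1591 = 71.653 V; V_B = 240 × 352/1591 = 53.099 V.
P_out = V_A I_A + V_B I_B = 71.653×5.87 + 53.099×3.55 = 420.60 + 188.50 = 609.10 W.
Ideal ⇒ P_in = P_out, so I_p = P_out/V_p = 609.10/240 = 2.54 A.

I_p ≈ 2.54 A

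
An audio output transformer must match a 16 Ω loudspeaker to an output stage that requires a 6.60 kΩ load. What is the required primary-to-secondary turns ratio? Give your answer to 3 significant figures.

N_p/N_s ≈ 20.3

Z_p/Z_s = (N_p/N_s)², so N_p/N_s = √(6600/16) = √412 = 20.3.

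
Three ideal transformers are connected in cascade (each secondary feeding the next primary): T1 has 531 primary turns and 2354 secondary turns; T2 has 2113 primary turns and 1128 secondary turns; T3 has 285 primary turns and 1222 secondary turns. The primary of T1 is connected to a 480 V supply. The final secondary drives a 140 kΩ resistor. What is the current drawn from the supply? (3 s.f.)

I_supply ≈ 0.353 A

After T1: V = 480.00 × 2354/531 = 2127.9 V.
After T2: V = 2127.9 × 1128/2113 = 1136.0 V.
After T3: V = 1136.0 × 1222/285 = 4870.7 V.
I_load = 4870.7/140000 = 0.034791 A, so P_out = 4870.7 × 0.034791 = 169.45 W.
All ideal ⇒ P_in = P_out, so I_supply = 169.45/480 = 0.353 A.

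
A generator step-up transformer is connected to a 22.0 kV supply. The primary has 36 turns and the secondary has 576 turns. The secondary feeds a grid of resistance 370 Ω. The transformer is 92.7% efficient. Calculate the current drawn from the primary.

I_p ≈ 16400 A

V_s = 22000 × 576/36 = 352000 V.
I_s = V_s/R = 352000/370 = 951.35 A.
P_out = V_s I_s = 352000 × 951.35 = 3.3488×10^8 W.
P_in = P_out/η = 3.3488×10^8/0.927 = 3.6125×10^8 W.
I_p = P_in/V_p = 3.6125×10^8/22000 = 16400 A.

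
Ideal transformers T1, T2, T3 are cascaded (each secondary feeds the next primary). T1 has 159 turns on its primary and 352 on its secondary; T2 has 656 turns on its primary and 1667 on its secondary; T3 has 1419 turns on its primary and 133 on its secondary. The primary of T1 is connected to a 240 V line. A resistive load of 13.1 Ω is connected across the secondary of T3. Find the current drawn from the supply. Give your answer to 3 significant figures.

I_supply ≈ 5.09 A

After T1: V = 240.00 × 352/159 = 531.32 V.
After T2: V = 531.32 × 1667/656 = 1350.2 V.
After T3: V = 1350.2 × 133/1419 = 126.55 V.
I_load = 126.55/13.1 = 9.6602 A, so P_out = 126.55 × 9.6602 = 1222.5 W.
All ideal ⇒ P_in = P_out, so I_supply = 1222.5/240 = 5.09 A.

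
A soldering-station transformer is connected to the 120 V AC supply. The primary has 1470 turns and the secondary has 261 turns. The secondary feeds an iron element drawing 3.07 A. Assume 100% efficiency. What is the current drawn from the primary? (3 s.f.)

For an ideal transformer I_p N_p = I_s N_s, so I_p = 3.07 × 261/1470 = 0.545 A.

I_p ≈ 0.545 A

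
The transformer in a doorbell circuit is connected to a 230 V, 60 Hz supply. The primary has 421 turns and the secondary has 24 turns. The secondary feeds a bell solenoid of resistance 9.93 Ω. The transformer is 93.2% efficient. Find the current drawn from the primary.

V_s = 230 × 24/421 = 13.112 V.
I_s = V_s/R = 13.112/9.93 = 1.3204 A.
P_out = V_s I_s = 13.112 × 1.3204 = 17.313 W.
P_in = P_out/η = 17.313/0.932 = 18.576 W.
I_p = P_in/V_p = 18.576/230 = 0.0808 A.

I_p ≈ 0.0808 A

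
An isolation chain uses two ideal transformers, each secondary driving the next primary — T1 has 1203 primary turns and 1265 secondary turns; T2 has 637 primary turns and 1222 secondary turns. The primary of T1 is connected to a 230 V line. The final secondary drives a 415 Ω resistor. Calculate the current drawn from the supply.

Secondary of T1: V = 230.00 × 1265/1203 = 241.85 V.
Secondary of T2: V = 241.85 × 1222/637 = 463.96 V.
I_load = 463.96/415 = 1.1180 A, so P_out = 463.96 × 1.1180 = 518.71 W.
All ideal ⇒ P_in = P_out, so I_supply = 518.71/230 = 2.26 A.

I_supply ≈ 2.26 A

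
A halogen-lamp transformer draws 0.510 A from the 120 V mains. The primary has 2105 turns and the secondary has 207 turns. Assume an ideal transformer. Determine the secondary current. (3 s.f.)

I_s ≈ 5.19 A

I_s/I_p = N_p/N_s, so I_s = 0.510 × 2105/207 = 5.19 A.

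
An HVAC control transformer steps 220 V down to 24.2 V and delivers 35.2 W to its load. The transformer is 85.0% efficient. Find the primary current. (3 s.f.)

P_in = P_out/η = 35.2/0.850 = 41.412 W.
I_p = P_in/V_p = 41.412/220 = 0.188 A.

I_p ≈ 0.188 A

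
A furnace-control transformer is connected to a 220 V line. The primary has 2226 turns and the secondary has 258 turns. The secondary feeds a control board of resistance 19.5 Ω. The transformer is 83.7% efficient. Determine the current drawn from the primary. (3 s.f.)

I_p ≈ 0.181 A

V_s = 220 × 258/2226 = 25.499 V.
I_s = V_s/R = 25.499/19.5 = 1.3076 A.
P_out = V_s I_s = 25.499 × 1.3076 = 33.343 W.
P_in = P_out/η = 33.343/0.837 = 39.836 W.
I_p = P_in/V_p = 39.836/220 = 0.181 A.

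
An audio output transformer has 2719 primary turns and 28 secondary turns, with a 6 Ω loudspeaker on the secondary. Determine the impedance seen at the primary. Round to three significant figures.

Z_p ≈ 56600 Ω

Z_p = (N_p/N_s)² × Z_s = (2719/28)² × 6 = 56600 Ω.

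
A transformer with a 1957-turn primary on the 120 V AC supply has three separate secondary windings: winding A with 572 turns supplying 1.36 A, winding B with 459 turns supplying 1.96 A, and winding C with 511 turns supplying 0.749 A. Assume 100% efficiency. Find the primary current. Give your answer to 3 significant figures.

V_A = 120 × 572/1957 = 35.074 V; V_B = 120 × 459/1957 = 28.145 V; V_C = 120 × 511/1957 = 31.334 V.
P_out = V_A I_A + V_B I_B + V_C I_C = 35.074×1.36 + 28.145×1.96 + 31.334×0.749 = 47.701 + 55.164 + 23.469 = 126.33 W.
Ideal ⇒ P_in = P_out, so I_p = P_out/V_p = 126.33/120 = 1.05 A.

I_p ≈ 1.05 A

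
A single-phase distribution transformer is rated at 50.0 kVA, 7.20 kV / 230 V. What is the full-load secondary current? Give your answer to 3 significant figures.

I_s = S/V_s = 50000/230 = 217 A.

I_s ≈ 217 A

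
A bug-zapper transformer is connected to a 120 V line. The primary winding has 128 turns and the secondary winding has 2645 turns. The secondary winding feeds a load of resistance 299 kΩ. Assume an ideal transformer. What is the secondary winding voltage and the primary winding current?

V_s ≈ 2480 V, I_p ≈ 0.171 A

V_s = V_p × N_s/N_p = 120 × 2645/128 = 2479.7 V.
I_s = V_s/R = 2479.7/299000 = 0.0082933 A.
I_p = I_s × N_s/N_p = 0.0082933 × 2645/128 = 0.171 A.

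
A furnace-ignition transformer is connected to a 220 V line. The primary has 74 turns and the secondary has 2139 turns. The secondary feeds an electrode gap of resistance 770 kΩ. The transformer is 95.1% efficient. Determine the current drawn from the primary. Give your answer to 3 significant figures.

V_s = 220 × 2139/74 = 6359.2 V.
I_s = V_s/R = 6359.2/770000 = 0.0082587 A.
P_out = V_s I_s = 6359.2 × 0.0082587 = 52.519 W.
P_in = P_out/η = 52.519/0.951 = 55.225 W.
I_p = P_in/V_p = 55.225/220 = 0.251 A.

I_p ≈ 0.251 A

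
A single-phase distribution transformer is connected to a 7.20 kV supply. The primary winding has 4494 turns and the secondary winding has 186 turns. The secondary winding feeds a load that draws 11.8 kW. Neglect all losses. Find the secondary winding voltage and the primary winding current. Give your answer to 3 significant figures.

V_s = V_p × N_s/N_p = 7200 × 186/4494 = 298.00 V.
I_s = P/V_s = 11800/298.00 = 39.598 A.
I_p = I_s × N_s/N_p = 39.598 × 186/4494 = 1.64 A.

V_s ≈ 298 V, I_p ≈ 1.64 A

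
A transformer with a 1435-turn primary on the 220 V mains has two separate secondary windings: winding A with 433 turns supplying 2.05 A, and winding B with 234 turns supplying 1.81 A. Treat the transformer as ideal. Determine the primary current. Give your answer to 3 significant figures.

I_p ≈ 0.914 A

V_A = 220 × 433/1435 = 66.383 V; V_B = 220 × 234/1435 = 35.875 V.
P_out = V_A I_A + V_B I_B = 66.383×2.05 + 35.875×1.81 = 136.09 + 64.933 = 201.02 W.
Ideal ⇒ P_in = P_out, so I_p = P_out/V_p = 201.02/220 = 0.914 A.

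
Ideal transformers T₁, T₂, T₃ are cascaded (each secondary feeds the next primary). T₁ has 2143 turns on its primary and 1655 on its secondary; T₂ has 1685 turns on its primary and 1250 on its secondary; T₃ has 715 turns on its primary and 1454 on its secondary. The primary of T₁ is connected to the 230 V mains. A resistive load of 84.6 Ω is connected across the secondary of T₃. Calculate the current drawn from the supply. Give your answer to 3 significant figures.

I_supply ≈ 3.69 A

After T₁: V = 230.00 × 1655/2143 = 177.62 V.
After T₂: V = 177.62 × 1250/1685 = 131.77 V.
After T₃: V = 131.77 × 1454/715 = 267.96 V.
I_load = 267.96/84.6 = 3.1674 A, so P_out = 267.96 × 3.1674 = 848.74 W.
All ideal ⇒ P_in = P_out, so I_supply = 848.74/230 = 3.69 A.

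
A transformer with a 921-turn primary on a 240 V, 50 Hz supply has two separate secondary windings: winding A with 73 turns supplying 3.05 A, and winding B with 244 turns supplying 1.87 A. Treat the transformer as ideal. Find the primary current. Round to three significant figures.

V_A = 240 × 73/921 = 19.023 V; V_B = 240 × 244/921 = 63.583 V.
P_out = V_A I_A + V_B I_B = 19.023×3.05 + 63.583×1.87 = 58.020 + 118.90 = 176.92 W.
Ideal ⇒ P_in = P_out, so I_p = P_out/V_p = 176.92/240 = 0.737 A.

I_p ≈ 0.737 A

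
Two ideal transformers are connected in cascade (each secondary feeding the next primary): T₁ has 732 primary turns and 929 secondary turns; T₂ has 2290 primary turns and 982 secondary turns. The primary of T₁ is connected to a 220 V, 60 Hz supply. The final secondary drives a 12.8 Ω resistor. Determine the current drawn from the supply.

Secondary of T₁: V = 220.00 × 929/732 = 279.21 V.
Secondary of T₂: V = 279.21 × 982/2290 = 119.73 V.
I_load = 119.73/12.8 = 9.3539 A, so P_out = 119.73 × 9.3539 = 1119.9 W.
All ideal ⇒ P_in = P_out, so I_supply = 1119.9/220 = 5.09 A.

I_supply ≈ 5.09 A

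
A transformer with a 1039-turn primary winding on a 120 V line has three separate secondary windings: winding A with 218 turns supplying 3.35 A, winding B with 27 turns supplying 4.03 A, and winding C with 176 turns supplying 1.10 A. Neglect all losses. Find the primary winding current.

V_A = 120 × 218/1039 = 25.178 V; V_B = 120 × 27/1039 = 3.1184 V; V_C = 120 × 176/1039 = 20.327 V.
P_out = V_A I_A + V_B I_B + V_C I_C = 25.178×3.35 + 3.1184×4.03 + 20.327×1.10 = 84.346 + 12.567 + 22.360 = 119.27 W.
Ideal ⇒ P_in = P_out, so I_p = P_out/V_p = 119.27/120 = 0.994 A.

I_p ≈ 0.994 A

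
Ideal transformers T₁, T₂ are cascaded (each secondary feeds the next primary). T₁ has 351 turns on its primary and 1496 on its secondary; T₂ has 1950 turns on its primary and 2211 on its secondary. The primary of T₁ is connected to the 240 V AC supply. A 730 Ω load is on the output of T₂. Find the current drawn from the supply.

After T₁: V = 240.00 × 1496/351 = 1022.9 V.
After T₂: V = 1022.9 × 2211/1950 = 1159.8 V.
I_load = 1159.8/730 = 1.5888 A, so P_out = 1159.8 × 1.5888 = 1842.7 W.
All ideal ⇒ P_in = P_out, so I_supply = 1842.7/240 = 7.68 A.

I_supply ≈ 7.68 A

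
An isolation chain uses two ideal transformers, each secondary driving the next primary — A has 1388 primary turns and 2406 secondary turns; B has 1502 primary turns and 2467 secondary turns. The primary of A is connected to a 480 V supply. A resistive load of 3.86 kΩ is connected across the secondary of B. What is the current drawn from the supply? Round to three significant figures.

Secondary of A: V = 480.00 × 2406/1388 = 832.05 V.
Secondary of B: V = 832.05 × 2467/1502 = 1366.6 V.
I_load = 1366.6/3860 = 0.35405 A, so P_out = 1366.6 × 0.35405 = 483.84 W.
All ideal ⇒ P_in = P_out, so I_supply = 483.84/480 = 1.01 A.

I_supply ≈ 1.01 A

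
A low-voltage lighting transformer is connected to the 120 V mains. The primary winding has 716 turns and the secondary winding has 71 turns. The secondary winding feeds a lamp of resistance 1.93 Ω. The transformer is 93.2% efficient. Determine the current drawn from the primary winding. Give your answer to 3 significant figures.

I_p ≈ 0.656 A

V_s = 120 × 71/716 = 11.899 V.
I_s = V_s/R = 11.899/1.93 = 6.1655 A.
P_out = V_s I_s = 11.899 × 6.1655 = 73.366 W.
P_in = P_out/η = 73.366/0.932 = 78.719 W.
I_p = P_in/V_p = 78.719/120 = 0.656 A.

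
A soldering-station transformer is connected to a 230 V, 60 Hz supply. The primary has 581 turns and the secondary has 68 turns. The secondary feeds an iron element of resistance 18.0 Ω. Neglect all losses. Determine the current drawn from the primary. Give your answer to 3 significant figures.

V_s = V_p × N_s/N_p = 230 × 68/581 = 26.919 V.
I_s = V_s/R = 26.919/18.0 = 1.4955 A.
For an ideal transformer I_p N_p = I_s N_s, so I_p = 1.4955 × 68/581 = 0.175 A.

I_p ≈ 0.175 A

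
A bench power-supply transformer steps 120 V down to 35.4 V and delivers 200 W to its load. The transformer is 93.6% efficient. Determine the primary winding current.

P_in = P_out/η = 200/0.936 = 213.68 W.
I_p = P_in/V_p = 213.68/120 = 1.78 A.

I_p ≈ 1.78 A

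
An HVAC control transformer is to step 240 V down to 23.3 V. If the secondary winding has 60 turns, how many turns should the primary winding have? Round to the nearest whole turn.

N_p = 618 turns

N_p/N_s = V_p/V_s, so N_p = 60 × 240/23.3 = 618.0 ≈ 618 turns.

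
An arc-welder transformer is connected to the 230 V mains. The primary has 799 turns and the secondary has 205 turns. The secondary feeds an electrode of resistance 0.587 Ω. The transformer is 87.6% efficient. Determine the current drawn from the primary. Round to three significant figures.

V_s = 230 × 205/799 = 59.011 V.
I_s = V_s/R = 59.011/0.587 = 100.53 A.
P_out = V_s I_s = 59.011 × 100.53 = 5932.4 W.
P_in = P_out/η = 5932.4/0.876 = 6772.2 W.
I_p = P_in/V_p = 6772.2/230 = 29.4 A.

I_p ≈ 29.4 A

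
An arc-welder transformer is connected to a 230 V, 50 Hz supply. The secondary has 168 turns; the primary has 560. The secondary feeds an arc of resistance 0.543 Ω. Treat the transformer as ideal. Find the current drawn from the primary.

I_p ≈ 38.1 A

V_s = V_p × N_s/N_p = 230 × 168/560 = 69.000 V.
I_s = V_s/R = 69.000/0.543 = 127.07 A.
For an ideal transformer I_p N_p = I_s N_s, so I_p = 127.07 × 168/560 = 38.1 A.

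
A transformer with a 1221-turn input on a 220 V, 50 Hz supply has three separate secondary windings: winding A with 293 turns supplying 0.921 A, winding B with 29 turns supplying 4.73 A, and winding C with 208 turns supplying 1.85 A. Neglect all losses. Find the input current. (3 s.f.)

V_A = 220 × 293/1221 = 52.793 V; V_B = 220 × 29/1221 = 5.2252 V; V_C = 220 × 208/1221 = 37.477 V.
P_out = V_A I_A + V_B I_B + V_C I_C = 52.793×0.921 + 5.2252×4.73 + 37.477×1.85 = 48.622 + 24.715 + 69.333 = 142.67 W.
Ideal ⇒ P_in = P_out, so I_in = P_out/V_in = 142.67/220 = 0.649 A.

I_in ≈ 0.649 A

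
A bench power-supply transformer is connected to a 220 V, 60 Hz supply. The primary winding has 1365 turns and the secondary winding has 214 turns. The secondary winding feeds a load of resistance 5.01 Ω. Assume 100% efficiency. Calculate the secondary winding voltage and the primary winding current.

V_s ≈ 34.5 V, I_p ≈ 1.08 A

V_s = V_p × N_s/N_p = 220 × 214/1365 = 34.491 V.
I_s = V_s/R = 34.491/5.01 = 6.8844 A.
I_p = I_s × N_s/N_p = 6.8844 × 214/1365 = 1.08 A.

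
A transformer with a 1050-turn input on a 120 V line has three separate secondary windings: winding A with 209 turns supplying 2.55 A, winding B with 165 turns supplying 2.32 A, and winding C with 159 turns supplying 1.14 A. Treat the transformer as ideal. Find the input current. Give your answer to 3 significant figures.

V_A = 120 × 209/1050 = 23.886 V; V_B = 120 × 165/1050 = 18.857 V; V_C = 120 × 159/1050 = 18.171 V.
P_out = V_A I_A + V_B I_B + V_C I_C = 23.886×2.55 + 18.857×2.32 + 18.171×1.14 = 60.909 + 43.749 + 20.715 = 125.37 W.
Ideal ⇒ P_in = P_out, so I_in = P_out/V_in = 125.37/120 = 1.04 A.

I_in ≈ 1.04 A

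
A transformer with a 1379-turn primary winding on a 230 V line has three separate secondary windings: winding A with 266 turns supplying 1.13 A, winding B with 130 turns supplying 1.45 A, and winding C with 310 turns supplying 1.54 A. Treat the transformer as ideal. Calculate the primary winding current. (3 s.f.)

V_A = 230 × 266/1379 = 44.365 V; V_B = 230 × 130/1379 = 21.682 V; V_C = 230 × 310/1379 = 51.704 V.
P_out = V_A I_A + V_B I_B + V_C I_C = 44.365×1.13 + 21.682×1.45 + 51.704×1.54 = 50.133 + 31.439 + 79.624 = 161.20 W.
Ideal ⇒ P_in = P_out, so I_p = P_out/V_p = 161.20/230 = 0.701 A.

I_p ≈ 0.701 A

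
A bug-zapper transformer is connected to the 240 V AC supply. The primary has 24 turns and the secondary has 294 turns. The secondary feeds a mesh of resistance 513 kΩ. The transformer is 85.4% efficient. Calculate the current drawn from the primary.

V_s = 240 × 294/24 = 2940.0 V.
I_s = V_s/R = 2940.0/513000 = 0.0057310 A.
P_out = V_s I_s = 2940.0 × 0.0057310 = 16.849 W.
P_in = P_out/η = 16.849/0.854 = 19.730 W.
I_p = P_in/V_p = 19.730/240 = 0.0822 A.

I_p ≈ 0.0822 A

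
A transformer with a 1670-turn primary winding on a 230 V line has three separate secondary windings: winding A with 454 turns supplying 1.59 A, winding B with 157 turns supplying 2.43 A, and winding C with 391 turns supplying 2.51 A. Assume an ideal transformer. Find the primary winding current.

V_A = 230 × 454/1670 = 62.527 V; V_B = 230 × 157/1670 = 21.623 V; V_C = 230 × 391/1670 = 53.850 V.
P_out = V_A I_A + V_B I_B + V_C I_C = 62.527×1.59 + 21.623×2.43 + 53.850×2.51 = 99.418 + 52.543 + 135.16 = 287.13 W.
Ideal ⇒ P_in = P_out, so I_p = P_out/V_p = 287.13/230 = 1.25 A.

I_p ≈ 1.25 A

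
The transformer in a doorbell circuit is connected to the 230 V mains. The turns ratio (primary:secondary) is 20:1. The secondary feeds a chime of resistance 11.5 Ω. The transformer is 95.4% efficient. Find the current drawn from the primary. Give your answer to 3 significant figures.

V_s = 230 × 1/20 = 11.500 V.
I_s = V_s/R = 11.500/11.5 = 1.0000 A.
P_out = V_s I_s = 11.500 × 1.0000 = 11.500 W.
P_in = P_out/η = 11.500/0.954 = 12.055 W.
I_p = P_in/V_p = 12.055/230 = 0.0524 A.

I_p ≈ 0.0524 A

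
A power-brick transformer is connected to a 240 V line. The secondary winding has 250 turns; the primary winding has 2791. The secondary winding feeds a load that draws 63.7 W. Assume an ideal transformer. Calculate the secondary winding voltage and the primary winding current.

V_s = V_p × N_s/N_p = 240 × 250/2791 = 21.498 V.
I_s = P/V_s = 63.7/21.498 = 2.9631 A.
I_p = I_s × N_s/N_p = 2.9631 × 250/2791 = 0.265 A.

V_s ≈ 21.5 V, I_p ≈ 0.265 A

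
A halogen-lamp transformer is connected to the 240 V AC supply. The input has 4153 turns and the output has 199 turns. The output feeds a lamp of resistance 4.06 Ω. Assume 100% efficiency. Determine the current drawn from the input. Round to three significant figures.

V_out = V_in × N_out/N_in = 240 × 199/4153 = 11.500 V.
I_out = V_out/R = 11.500/4.06 = 2.8325 A.
For an ideal transformer I_in N_in = I_out N_out, so I_in = 2.8325 × 199/4153 = 0.136 A.

I_in ≈ 0.136 A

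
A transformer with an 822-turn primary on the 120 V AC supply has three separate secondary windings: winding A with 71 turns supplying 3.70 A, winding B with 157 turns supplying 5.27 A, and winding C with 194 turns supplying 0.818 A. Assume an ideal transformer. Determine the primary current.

I_p ≈ 1.52 A

V_A = 120 × 71/822 = 10.365 V; V_B = 120 × 157/822 = 22.920 V; V_C = 120 × 194/822 = 28.321 V.
P_out = V_A I_A + V_B I_B + V_C I_C = 10.365×3.70 + 22.920×5.27 + 28.321×0.818 = 38.350 + 120.79 + 23.167 = 182.30 W.
Ideal ⇒ P_in = P_out, so I_p = P_out/V_p = 182.30/120 = 1.52 A.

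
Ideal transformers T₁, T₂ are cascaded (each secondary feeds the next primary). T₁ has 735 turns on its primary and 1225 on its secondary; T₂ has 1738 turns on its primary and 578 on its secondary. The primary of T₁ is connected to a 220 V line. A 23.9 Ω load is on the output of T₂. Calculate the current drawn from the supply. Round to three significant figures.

I_supply ≈ 2.83 A

Secondary of T₁: V = 220.00 × 1225/735 = 366.67 V.
Secondary of T₂: V = 366.67 × 578/1738 = 121.94 V.
I_load = 121.94/23.9 = 5.1021 A, so P_out = 121.94 × 5.1021 = 622.16 W.
All ideal ⇒ P_in = P_out, so I_supply = 622.16/220 = 2.83 A.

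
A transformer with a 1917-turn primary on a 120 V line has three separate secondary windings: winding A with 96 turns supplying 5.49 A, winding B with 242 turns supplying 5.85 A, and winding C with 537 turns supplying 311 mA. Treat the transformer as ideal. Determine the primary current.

V_A = 120 × 96/1917 = 6.0094 V; V_B = 120 × 242/1917 = 15.149 V; V_C = 120 × 537/1917 = 33.615 V.
P_out = V_A I_A + V_B I_B + V_C I_C = 6.0094×5.49 + 15.149×5.85 + 33.615×0.311 = 32.992 + 88.620 + 10.454 = 132.07 W.
Ideal ⇒ P_in = P_out, so I_p = P_out/V_p = 132.07/120 = 1.10 A.

I_p ≈ 1.10 A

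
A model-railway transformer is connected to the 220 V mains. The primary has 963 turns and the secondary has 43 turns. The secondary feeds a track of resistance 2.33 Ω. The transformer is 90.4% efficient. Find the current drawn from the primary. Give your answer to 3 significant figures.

I_p ≈ 0.208 A

V_s = 220 × 43/963 = 9.8235 V.
I_s = V_s/R = 9.8235/2.33 = 4.2161 A.
P_out = V_s I_s = 9.8235 × 4.2161 = 41.417 W.
P_in = P_out/η = 41.417/0.904 = 45.815 W.
I_p = P_in/V_p = 45.815/220 = 0.208 A.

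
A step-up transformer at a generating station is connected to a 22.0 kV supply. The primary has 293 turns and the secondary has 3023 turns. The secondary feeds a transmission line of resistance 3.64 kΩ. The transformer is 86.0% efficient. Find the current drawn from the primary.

I_p ≈ 748 A

V_s = 22000 × 3023/293 = 226980 V.
I_s = V_s/R = 226980/3640 = 62.358 A.
P_out = V_s I_s = 226980 × 62.358 = 1.4154×10^7 W.
P_in = P_out/η = 1.4154×10^7/0.860 = 1.6458×10^7 W.
I_p = P_in/V_p = 1.6458×10^7/22000 = 748 A.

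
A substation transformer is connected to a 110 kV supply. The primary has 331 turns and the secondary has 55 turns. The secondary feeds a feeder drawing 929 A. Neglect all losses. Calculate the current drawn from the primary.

I_p ≈ 154 A

For an ideal transformer I_p N_p = I_s N_s, so I_p = 929 × 55/331 = 154 A.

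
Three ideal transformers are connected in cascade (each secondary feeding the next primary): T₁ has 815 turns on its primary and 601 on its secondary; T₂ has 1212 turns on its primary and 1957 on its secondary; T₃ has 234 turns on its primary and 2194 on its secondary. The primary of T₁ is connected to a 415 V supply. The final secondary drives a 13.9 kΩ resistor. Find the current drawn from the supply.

I_supply ≈ 3.72 A

After T₁: V = 415.00 × 601/815 = 306.03 V.
After T₂: V = 306.03 × 1957/1212 = 494.14 V.
After T₃: V = 494.14 × 2194/234 = 4633.1 V.
I_load = 4633.1/13900 = 0.33332 A, so P_out = 4633.1 × 0.33332 = 1544.3 W.
All ideal ⇒ P_in = P_out, so I_supply = 1544.3/415 = 3.72 A.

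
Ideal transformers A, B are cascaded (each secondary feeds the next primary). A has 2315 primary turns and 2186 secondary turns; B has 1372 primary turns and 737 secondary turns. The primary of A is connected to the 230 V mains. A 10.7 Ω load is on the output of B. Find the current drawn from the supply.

After A: V = 230.00 × 2186/2315 = 217.18 V.
After B: V = 217.18 × 737/1372 = 116.66 V.
I_load = 116.66/10.7 = 10.903 A, so P_out = 116.66 × 10.903 = 1272.0 W.
All ideal ⇒ P_in = P_out, so I_supply = 1272.0/230 = 5.53 A.

I_supply ≈ 5.53 A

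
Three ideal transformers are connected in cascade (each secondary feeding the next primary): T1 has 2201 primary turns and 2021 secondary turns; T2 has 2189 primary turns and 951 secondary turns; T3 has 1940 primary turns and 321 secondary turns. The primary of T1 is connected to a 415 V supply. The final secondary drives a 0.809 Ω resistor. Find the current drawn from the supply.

After T1: V = 415.00 × 2021/2201 = 381.06 V.
After T2: V = 381.06 × 951/2189 = 165.55 V.
After T3: V = 165.55 × 321/1940 = 27.393 V.
I_load = 27.393/0.809 = 33.860 A, so P_out = 27.393 × 33.860 = 927.51 W.
All ideal ⇒ P_in = P_out, so I_supply = 927.51/415 = 2.23 A.

I_supply ≈ 2.23 A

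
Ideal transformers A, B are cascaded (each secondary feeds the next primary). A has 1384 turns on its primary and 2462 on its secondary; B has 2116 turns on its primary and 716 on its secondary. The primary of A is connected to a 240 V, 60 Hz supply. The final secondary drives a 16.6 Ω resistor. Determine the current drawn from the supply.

After A: V = 240.00 × 2462/1384 = 426.94 V.
After B: V = 426.94 × 716/2116 = 144.46 V.
I_load = 144.46/16.6 = 8.7027 A, so P_out = 144.46 × 8.7027 = 1257.2 W.
All ideal ⇒ P_in = P_out, so I_supply = 1257.2/240 = 5.24 A.

I_supply ≈ 5.24 A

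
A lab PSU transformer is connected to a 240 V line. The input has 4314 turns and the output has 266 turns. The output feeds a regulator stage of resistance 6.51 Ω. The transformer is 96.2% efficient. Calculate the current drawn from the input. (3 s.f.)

V_out = 240 × 266/4314 = 14.798 V.
I_out = V_out/R = 14.798/6.51 = 2.2732 A.
P_out = V_out I_out = 14.798 × 2.2732 = 33.639 W.
P_in = P_out/η = 33.639/0.962 = 34.968 W.
I_in = P_in/V_in = 34.968/240 = 0.146 A.

I_in ≈ 0.146 A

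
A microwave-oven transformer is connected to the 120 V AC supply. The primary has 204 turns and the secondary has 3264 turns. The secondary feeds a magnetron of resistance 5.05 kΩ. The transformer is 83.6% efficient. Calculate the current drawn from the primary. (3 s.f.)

V_s = 120 × 3264/204 = 1920.0 V.
I_s = V_s/R = 1920.0/5050 = 0.38020 A.
P_out = V_s I_s = 1920.0 × 0.38020 = 729.98 W.
P_in = P_out/η = 729.98/0.836 = 873.18 W.
I_p = P_in/V_p = 873.18/120 = 7.28 A.

I_p ≈ 7.28 A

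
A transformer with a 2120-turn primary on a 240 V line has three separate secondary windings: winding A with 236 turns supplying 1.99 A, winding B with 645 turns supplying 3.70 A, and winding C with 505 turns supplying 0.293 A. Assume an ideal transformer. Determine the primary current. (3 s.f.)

I_p ≈ 1.42 A

V_A = 240 × 236/2120 = 26.717 V; V_B = 240 × 645/2120 = 73.019 V; V_C = 240 × 505/2120 = 57.170 V.
P_out = V_A I_A + V_B I_B + V_C I_C = 26.717×1.99 + 73.019×3.70 + 57.170×0.293 = 53.167 + 270.17 + 16.751 = 340.09 W.
Ideal ⇒ P_in = P_out, so I_p = P_out/V_p = 340.09/240 = 1.42 A.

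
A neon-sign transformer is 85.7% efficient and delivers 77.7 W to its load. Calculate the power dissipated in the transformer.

P_in = P_out/η = 77.7/0.857 = 90.6651 W.
P_loss = P_in − P_out = 90.6651 − 77.7 = 13.0 W.

P_loss ≈ 13.0 W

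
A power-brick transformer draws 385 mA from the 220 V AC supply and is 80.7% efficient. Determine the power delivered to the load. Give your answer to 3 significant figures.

P_out ≈ 68.4 W

P_in = V_p I_p = 220 × 0.385 = 84.700 W.
P_out = η P_in = 0.807 × 84.700 = 68.4 W.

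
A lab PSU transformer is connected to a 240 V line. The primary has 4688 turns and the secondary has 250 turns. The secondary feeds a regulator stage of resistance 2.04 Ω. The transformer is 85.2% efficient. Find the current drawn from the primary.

V_s = 240 × 250/4688 = 12.799 V.
I_s = V_s/R = 12.799/2.04 = 6.2738 A.
P_out = V_s I_s = 12.799 × 6.2738 = 80.297 W.
P_in = P_out/η = 80.297/0.852 = 94.245 W.
I_p = P_in/V_p = 94.245/240 = 0.393 A.

I_p ≈ 0.393 A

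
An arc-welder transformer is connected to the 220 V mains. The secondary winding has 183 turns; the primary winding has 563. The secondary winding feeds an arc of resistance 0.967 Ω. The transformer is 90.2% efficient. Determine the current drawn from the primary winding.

V_s = 220 × 183/563 = 71.510 V.
I_s = V_s/R = 71.510/0.967 = 73.950 A.
P_out = V_s I_s = 71.510 × 73.950 = 5288.2 W.
P_in = P_out/η = 5288.2/0.902 = 5862.7 W.
I_p = P_in/V_p = 5862.7/220 = 26.6 A.

I_p ≈ 26.6 A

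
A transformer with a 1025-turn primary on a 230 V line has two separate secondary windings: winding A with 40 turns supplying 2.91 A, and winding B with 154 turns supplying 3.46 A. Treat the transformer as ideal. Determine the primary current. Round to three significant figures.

I_p ≈ 0.633 A

V_A = 230 × 40/1025 = 8.9756 V; V_B = 230 × 154/1025 = 34.556 V.
P_out = V_A I_A + V_B I_B = 8.9756×2.91 + 34.556×3.46 = 26.119 + 119.56 = 145.68 W.
Ideal ⇒ P_in = P_out, so I_p = P_out/V_p = 145.68/230 = 0.633 A.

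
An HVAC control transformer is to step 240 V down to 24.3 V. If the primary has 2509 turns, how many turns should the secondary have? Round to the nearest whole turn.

N_s/N_p = V_s/V_p, so N_s = 2509 × 24.3/240 = 254.0 ≈ 254 turns.

N_s = 254 turns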